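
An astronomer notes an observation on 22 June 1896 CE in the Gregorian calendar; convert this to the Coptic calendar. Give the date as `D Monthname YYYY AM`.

16 Paoni 1612 AM

Julian Day Number of the source date = 2413733.
Converting JDN 2413733 to the Coptic calendar gives 16 Paoni 1612 AM.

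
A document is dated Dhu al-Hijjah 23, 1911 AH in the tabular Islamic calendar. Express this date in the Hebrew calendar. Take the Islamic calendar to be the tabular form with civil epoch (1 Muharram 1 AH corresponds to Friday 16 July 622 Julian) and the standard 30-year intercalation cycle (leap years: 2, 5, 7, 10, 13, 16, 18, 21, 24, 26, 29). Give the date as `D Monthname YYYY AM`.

24 Av 6236 AM

Julian Day Number of the source date = 2625627.
Converting JDN 2625627 to the Hebrew calendar gives 24 Av 6236 AM.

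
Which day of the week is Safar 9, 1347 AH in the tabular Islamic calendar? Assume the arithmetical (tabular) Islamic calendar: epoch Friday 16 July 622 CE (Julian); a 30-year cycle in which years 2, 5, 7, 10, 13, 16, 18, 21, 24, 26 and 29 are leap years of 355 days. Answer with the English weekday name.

In the Gregorian calendar this is 28 July 1928 (JDN 2425456).
2425456 ≡ 5 (mod 7); counting from Monday = 0 gives Saturday.

Saturday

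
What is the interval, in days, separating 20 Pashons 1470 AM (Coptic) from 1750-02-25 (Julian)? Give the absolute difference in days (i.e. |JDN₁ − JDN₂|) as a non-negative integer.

First date → JDN 2361841; second date → JDN 2360301.
The interval is |2361841 − 2360301| = 1540 days.

1540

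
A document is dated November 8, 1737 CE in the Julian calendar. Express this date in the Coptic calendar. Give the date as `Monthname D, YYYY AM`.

Hathor 12, 1454 AM

Julian Day Number of the source date = 2355809.
Converting JDN 2355809 to the Coptic calendar gives 12 Hathor 1454 AM.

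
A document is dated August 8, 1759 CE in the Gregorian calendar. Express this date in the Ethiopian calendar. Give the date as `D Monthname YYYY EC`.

Julian Day Number of the source date = 2363741.
Converting JDN 2363741 to the Ethiopian calendar gives 4 Nehase 1751 EC.

4 Nehase 1751 EC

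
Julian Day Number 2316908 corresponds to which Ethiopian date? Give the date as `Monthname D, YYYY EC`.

Ginbot 13, 1623 EC

The Gregorian equivalent of JDN 2316908 is 18 May 1631.
In the Ethiopian calendar that day is Ginbot 13, 1623 EC.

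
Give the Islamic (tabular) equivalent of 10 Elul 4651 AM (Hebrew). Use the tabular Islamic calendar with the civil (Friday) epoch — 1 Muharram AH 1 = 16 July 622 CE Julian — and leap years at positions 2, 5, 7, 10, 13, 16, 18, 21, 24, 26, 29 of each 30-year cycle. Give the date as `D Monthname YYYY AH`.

10 Jumada al-Awwal 278 AH

Julian Day Number of the source date = 2046727.
Converting JDN 2046727 to the tabular Islamic calendar gives 10 Jumada al-Awwal 278 AH.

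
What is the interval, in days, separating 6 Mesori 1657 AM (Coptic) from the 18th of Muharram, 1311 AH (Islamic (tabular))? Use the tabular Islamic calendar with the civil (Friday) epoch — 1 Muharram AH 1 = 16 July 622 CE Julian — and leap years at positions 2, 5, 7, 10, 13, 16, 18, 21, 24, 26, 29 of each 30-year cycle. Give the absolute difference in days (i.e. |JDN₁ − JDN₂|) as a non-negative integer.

First date → JDN 2430219; second date → JDN 2412677.
The interval is |2430219 − 2412677| = 17542 days.

17542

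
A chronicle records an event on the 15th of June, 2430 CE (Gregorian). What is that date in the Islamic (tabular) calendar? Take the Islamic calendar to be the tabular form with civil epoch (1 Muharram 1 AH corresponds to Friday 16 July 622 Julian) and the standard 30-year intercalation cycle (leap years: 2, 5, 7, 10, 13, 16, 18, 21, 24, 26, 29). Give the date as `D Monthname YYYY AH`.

Julian Day Number of the source date = 2608765.
Converting JDN 2608765 to the tabular Islamic calendar gives 23 Jumada al-Awwal 1864 AH.

23 Jumada al-Awwal 1864 AH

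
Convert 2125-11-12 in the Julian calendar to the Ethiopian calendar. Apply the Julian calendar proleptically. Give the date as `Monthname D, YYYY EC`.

Hidar 16, 2118 EC

Julian Day Number of the source date = 2497530.
Converting JDN 2497530 to the Ethiopian calendar gives 16 Hidar 2118 EC.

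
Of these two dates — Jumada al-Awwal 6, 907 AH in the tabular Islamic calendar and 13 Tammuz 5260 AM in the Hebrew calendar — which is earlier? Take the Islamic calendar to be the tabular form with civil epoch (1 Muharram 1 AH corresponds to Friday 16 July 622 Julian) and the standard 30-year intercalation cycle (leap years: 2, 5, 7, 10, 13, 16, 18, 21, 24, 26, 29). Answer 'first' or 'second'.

First date → JDN 2269619; second date → JDN 2269094.
JDN 2269094 < JDN 2269619, so the second date is earlier.

second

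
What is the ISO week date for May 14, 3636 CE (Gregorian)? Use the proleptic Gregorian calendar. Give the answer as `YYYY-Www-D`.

3636-W20-3

The weekday is Wednesday (ISO weekday 3).
That Wednesday belongs to ISO week 20 of ISO year 3636.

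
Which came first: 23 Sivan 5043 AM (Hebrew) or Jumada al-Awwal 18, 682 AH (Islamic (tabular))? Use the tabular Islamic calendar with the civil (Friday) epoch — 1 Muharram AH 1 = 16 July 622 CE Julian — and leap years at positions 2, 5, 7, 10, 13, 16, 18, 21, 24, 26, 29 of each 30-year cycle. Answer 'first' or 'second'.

first

The two dates have Julian Day Numbers 2189843 and 2189899 respectively.
Since 2189843 < 2189899, the first date comes first.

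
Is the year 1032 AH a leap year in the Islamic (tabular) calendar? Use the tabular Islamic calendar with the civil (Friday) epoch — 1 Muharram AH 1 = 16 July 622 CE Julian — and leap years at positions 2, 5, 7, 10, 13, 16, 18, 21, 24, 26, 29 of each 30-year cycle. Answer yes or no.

Year 1032 AH is year 12 of its 30-year cycle; leap positions are 2, 5, 7, 10, 13, 16, 18, 21, 24, 26, 29, so it is a common year (354 days).

no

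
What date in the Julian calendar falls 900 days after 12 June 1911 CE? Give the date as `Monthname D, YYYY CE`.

November 28, 1913 CE

The starting date is JDN 2419213; 2419213 + 900 = 2420113.
JDN 2420113 corresponds to November 28, 1913 CE.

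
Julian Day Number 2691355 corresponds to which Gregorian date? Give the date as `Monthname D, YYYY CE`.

JDN 2451545 is 1 Jan 2000; 2691355 is +239810 days from there.

July 30, 2656 CE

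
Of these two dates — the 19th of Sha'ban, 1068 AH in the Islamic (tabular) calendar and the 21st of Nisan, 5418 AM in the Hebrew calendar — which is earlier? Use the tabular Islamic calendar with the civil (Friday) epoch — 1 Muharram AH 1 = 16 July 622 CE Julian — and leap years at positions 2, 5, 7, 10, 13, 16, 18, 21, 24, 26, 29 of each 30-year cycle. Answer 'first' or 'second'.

The two dates have Julian Day Numbers 2326774 and 2326746 respectively.
Since 2326746 < 2326774, the second date comes first.

second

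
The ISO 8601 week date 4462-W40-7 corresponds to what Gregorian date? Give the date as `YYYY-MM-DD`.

ISO week 1 of 4462 is the week containing the first Thursday of 4462.
Week 40, day 7 (Sunday) lands on 4462-10-08.

4462-10-08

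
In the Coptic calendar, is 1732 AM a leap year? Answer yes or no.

1732 mod 4 = 0; in the Coptic calendar a year is leap when year mod 4 = 3, so it is a common year.

no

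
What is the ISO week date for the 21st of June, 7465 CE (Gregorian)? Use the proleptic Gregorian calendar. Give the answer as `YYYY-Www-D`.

7465-W25-3

The weekday is Wednesday (ISO weekday 3).
That Wednesday belongs to ISO week 25 of ISO year 7465.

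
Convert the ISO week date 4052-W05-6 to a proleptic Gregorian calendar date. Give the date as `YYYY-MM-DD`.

4052-02-03

ISO week 1 of 4052 is the week containing the first Thursday of 4052.
Week 5, day 6 (Saturday) lands on 4052-02-03.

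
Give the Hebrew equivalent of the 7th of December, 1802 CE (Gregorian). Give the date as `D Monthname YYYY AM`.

12 Kislev 5563 AM

Both dates share Julian Day Number 2379567; in the Hebrew calendar that is 12 Kislev 5563 AM.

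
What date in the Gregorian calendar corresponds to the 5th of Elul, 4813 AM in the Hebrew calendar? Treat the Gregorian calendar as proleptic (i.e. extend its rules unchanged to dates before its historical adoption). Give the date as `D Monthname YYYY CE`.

28 August 1053 CE

Both dates share Julian Day Number 2105900; in the Gregorian calendar that is 28 August 1053 CE.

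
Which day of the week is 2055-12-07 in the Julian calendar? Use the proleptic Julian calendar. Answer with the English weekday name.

Monday

In the Gregorian calendar this is 20 December 2055 (JDN 2471987).
Since JDN mod 7 = 0 (0 = Monday), the day is Monday.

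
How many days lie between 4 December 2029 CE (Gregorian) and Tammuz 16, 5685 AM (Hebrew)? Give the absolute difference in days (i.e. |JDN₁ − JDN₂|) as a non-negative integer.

38135

JDN of the first date = 2462475.
JDN of the second date = 2424340.
|2424340 − 2462475| = 38135.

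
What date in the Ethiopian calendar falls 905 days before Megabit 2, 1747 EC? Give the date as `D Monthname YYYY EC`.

7 Meskerem 1745 EC

JDN of Megabit 2, 1747 EC = 2362128.
2362128 − 905 = 2361223.
JDN 2361223 in the Ethiopian calendar is 7 Meskerem 1745 EC.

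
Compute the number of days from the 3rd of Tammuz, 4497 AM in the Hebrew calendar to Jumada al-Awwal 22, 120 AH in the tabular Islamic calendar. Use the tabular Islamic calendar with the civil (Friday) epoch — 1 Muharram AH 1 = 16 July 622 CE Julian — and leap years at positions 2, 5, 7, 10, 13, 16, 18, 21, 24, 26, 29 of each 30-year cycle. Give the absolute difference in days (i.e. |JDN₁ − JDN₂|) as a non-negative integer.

345

JDN of the first date = 1990404.
JDN of the second date = 1990749.
|1990749 − 1990404| = 345.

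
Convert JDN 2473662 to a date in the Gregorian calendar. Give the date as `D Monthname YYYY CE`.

21 July 2060 CE

Counting from JDN 2299161 = 15 Oct 1582 gives an offset of 174501 days.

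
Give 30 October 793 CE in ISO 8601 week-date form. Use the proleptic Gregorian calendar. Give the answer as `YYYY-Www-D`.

The weekday is Saturday (ISO weekday 6).
That Saturday belongs to ISO week 43 of ISO year 793.

0793-W43-6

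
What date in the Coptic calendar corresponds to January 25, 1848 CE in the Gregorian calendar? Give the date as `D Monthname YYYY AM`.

17 Tobi 1564 AM

Both dates share Julian Day Number 2396052; in the Coptic calendar that is 17 Tobi 1564 AM.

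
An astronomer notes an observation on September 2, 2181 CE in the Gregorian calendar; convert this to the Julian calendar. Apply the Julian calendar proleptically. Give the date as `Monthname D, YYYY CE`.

For dates in this range the Gregorian date is 14 days ahead of the Julian.
2 September 2181 Gregorian − 14 days → 19 August 2181 Julian.

August 19, 2181 CE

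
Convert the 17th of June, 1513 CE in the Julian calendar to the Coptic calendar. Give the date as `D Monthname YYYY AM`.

Julian Day Number of the source date = 2273849.
Converting JDN 2273849 to the Coptic calendar gives 23 Paoni 1229 AM.

23 Paoni 1229 AM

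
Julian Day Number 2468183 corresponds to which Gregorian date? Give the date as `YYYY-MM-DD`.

2045-07-21

Counting from JDN 2299161 = 15 Oct 1582 gives an offset of 169022 days.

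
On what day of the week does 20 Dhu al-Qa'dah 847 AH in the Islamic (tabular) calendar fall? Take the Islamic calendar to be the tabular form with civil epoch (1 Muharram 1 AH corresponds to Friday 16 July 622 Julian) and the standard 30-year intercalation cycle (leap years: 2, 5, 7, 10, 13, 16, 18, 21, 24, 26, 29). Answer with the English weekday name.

Tuesday

This is JDN 2248548 (19 March 1444 Gregorian).
JDN 2248548 mod 7 = 1, and JDN 0 was a Monday, so this is a Tuesday.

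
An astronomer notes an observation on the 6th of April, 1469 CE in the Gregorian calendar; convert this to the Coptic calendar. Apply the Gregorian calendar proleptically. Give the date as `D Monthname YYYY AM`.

2 Parmouti 1185 AM

Julian Day Number of the source date = 2257697.
Converting JDN 2257697 to the Coptic calendar gives 2 Parmouti 1185 AM.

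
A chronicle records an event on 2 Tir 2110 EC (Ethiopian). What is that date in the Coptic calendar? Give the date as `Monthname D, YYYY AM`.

Julian Day Number of the source date = 2494654.
Converting JDN 2494654 to the Coptic calendar gives 2 Tobi 1834 AM.

Tobi 2, 1834 AM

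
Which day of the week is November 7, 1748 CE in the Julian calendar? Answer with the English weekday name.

Equivalently 18 November 1748 Gregorian, JDN 2359826.
Since JDN mod 7 = 0 (0 = Monday), the day is Monday.

Monday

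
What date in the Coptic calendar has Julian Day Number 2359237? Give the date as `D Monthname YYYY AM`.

The Gregorian equivalent of JDN 2359237 is 9 April 1747.
In the Coptic calendar that day is 3 Parmouti 1463 AM.

3 Parmouti 1463 AM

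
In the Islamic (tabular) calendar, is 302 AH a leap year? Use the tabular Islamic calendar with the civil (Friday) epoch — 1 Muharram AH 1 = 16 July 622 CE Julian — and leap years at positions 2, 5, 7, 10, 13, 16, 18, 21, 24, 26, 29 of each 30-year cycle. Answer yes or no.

Year 302 AH is year 2 of its 30-year cycle; leap positions are 2, 5, 7, 10, 13, 16, 18, 21, 24, 26, 29, so it is a leap year (355 days).

yes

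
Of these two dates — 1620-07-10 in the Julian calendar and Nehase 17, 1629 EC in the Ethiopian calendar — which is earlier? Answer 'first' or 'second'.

first

First date → JDN 2312954; second date → JDN 2319194.
JDN 2312954 < JDN 2319194, so the first date is earlier.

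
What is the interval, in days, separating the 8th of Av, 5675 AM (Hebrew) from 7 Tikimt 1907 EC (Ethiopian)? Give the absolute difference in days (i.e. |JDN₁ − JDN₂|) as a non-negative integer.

275

JDN of the first date = 2420698.
JDN of the second date = 2420423.
|2420423 − 2420698| = 275.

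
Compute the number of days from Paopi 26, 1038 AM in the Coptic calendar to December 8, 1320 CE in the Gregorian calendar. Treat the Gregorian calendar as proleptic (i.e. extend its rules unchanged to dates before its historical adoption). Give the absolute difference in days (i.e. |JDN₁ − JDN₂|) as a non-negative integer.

First date → JDN 2203849; second date → JDN 2203522.
The interval is |2203849 − 2203522| = 327 days.

327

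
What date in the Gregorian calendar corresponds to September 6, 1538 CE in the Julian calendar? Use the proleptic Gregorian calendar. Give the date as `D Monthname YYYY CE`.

16 September 1538 CE

For dates in this range the Gregorian date is 10 days ahead of the Julian.
6 September 1538 Julian + 10 days → 16 September 1538 Gregorian.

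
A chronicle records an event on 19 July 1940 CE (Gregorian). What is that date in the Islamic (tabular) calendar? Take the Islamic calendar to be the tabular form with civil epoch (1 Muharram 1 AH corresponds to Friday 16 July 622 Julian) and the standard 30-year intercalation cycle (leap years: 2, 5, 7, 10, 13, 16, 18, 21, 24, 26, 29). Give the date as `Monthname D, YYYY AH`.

Julian Day Number of the source date = 2429830.
Converting JDN 2429830 to the tabular Islamic calendar gives 13 Jumada al-Thani 1359 AH.

Jumada al-Thani 13, 1359 AH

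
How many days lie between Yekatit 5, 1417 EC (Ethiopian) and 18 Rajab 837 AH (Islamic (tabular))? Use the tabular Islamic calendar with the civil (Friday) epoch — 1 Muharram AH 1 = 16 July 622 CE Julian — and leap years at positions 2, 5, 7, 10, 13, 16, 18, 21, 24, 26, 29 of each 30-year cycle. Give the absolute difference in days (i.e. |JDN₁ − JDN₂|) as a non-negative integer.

3316

First date → JDN 2241569; second date → JDN 2244885.
The interval is |2241569 − 2244885| = 3316 days.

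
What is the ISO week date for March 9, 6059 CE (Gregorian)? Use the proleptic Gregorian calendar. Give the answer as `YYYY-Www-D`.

6059-W10-7

The weekday is Sunday (ISO weekday 7).
That Sunday belongs to ISO week 10 of ISO year 6059.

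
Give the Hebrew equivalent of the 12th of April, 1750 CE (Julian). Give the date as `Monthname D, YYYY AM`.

Nisan 17, 5510 AM

Both dates share Julian Day Number 2360347; in the Hebrew calendar that is 17 Nisan 5510 AM.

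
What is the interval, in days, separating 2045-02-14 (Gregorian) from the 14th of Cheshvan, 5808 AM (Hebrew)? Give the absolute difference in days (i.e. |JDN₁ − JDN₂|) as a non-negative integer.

JDN of the first date = 2468026.
JDN of the second date = 2469018.
|2469018 − 2468026| = 992.

992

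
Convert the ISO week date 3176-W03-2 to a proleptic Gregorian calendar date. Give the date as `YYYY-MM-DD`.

3176-01-13

ISO week 1 of 3176 is the week containing the first Thursday of 3176.
Week 3, day 2 (Tuesday) lands on 3176-01-13.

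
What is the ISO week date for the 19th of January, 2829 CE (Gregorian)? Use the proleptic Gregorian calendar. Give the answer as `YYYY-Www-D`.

2829-W03-5

The weekday is Friday (ISO weekday 5).
That Friday belongs to ISO week 3 of ISO year 2829.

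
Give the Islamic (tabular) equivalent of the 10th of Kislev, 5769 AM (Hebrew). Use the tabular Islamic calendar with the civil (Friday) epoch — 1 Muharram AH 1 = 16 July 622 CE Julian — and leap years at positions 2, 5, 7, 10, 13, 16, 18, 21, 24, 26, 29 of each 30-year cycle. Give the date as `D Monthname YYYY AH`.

8 Dhu al-Hijjah 1429 AH

The source date corresponds to 7 December 2008 in the Gregorian calendar (JDN 2454808).
That day falls on 8 Dhu al-Hijjah 1429 AH in the tabular Islamic calendar.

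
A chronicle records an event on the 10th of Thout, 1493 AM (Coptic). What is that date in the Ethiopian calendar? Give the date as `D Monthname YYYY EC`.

Julian Day Number of the source date = 2369992.
Converting JDN 2369992 to the Ethiopian calendar gives 10 Meskerem 1769 EC.

10 Meskerem 1769 EC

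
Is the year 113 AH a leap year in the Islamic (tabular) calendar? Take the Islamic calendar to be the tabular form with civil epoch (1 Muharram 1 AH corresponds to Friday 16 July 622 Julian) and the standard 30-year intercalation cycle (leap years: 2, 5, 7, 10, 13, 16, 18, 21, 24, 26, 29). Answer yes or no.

no

Year 113 AH is year 23 of its 30-year cycle; leap positions are 2, 5, 7, 10, 13, 16, 18, 21, 24, 26, 29, so it is a common year (354 days).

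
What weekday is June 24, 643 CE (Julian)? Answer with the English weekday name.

Tuesday

Equivalently 27 June 643 Gregorian, JDN 1956088.
JDN 1956088 mod 7 = 1, and JDN 0 was a Monday, so this is a Tuesday.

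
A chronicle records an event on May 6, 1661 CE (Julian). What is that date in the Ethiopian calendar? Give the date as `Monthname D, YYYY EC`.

Both dates share Julian Day Number 2327864; in the Ethiopian calendar that is 11 Ginbot 1653 EC.

Ginbot 11, 1653 EC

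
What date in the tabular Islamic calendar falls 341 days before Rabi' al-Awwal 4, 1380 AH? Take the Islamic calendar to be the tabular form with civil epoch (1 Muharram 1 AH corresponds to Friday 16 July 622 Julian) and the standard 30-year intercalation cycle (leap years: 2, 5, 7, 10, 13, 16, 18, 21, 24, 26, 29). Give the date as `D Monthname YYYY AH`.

The starting date is JDN 2437174; 2437174 − 341 = 2436833.
JDN 2436833 corresponds to 18 Rabi' al-Awwal 1379 AH.

18 Rabi' al-Awwal 1379 AH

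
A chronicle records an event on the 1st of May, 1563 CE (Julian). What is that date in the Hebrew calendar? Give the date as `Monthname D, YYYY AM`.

Both dates share Julian Day Number 2292064; in the Hebrew calendar that is 8 Iyar 5323 AM.

Iyar 8, 5323 AM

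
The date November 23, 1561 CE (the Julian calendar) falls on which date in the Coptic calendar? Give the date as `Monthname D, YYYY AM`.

Hathor 27, 1278 AM

Julian Day Number of the source date = 2291540.
Converting JDN 2291540 to the Coptic calendar gives 27 Hathor 1278 AM.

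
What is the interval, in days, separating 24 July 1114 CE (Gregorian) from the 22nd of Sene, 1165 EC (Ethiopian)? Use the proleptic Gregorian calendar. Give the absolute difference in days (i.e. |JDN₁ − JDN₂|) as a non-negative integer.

JDN of the first date = 2128144.
JDN of the second date = 2149663.
|2149663 − 2128144| = 21519.

21519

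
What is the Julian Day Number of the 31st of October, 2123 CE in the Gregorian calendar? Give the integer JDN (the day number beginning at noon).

JDN 2299161 is 15 October 1582 CE (Gregorian); the target day is +197612 days from there, so JDN = 2496773.

2496773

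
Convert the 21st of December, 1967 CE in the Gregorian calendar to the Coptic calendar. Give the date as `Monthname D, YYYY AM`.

Koiak 11, 1684 AM

Julian Day Number of the source date = 2439846.
Converting JDN 2439846 to the Coptic calendar gives 11 Koiak 1684 AM.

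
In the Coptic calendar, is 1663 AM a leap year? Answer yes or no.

yes

1663 mod 4 = 3; in the Coptic calendar a year is leap when year mod 4 = 3, so it is a leap year.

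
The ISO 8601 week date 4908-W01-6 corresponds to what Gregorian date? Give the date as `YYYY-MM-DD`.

4908-01-07

ISO week 1 of 4908 is the week containing the first Thursday of 4908.
Week 1, day 6 (Saturday) lands on 4908-01-07.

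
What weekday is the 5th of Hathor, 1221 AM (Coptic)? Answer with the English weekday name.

In the proleptic Gregorian calendar this is 11 November 1504 (JDN 2270699).
JDN 2270699 mod 7 = 4, and JDN 0 was a Monday, so this is a Friday.

Friday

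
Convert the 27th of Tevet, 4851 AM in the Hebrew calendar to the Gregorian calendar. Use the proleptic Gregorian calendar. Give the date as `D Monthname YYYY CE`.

Julian Day Number of the source date = 2119535.
Converting JDN 2119535 to the Gregorian calendar gives 27 December 1090 CE.

27 December 1090 CE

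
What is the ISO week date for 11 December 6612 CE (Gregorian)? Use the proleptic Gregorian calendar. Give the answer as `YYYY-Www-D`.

The weekday is Friday (ISO weekday 5).
That Friday belongs to ISO week 50 of ISO year 6612.

6612-W50-5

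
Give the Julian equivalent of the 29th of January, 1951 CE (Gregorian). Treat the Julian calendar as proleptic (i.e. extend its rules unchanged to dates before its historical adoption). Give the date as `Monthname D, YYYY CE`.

For dates in this range the Gregorian date is 13 days ahead of the Julian.
29 January 1951 Gregorian − 13 days → 16 January 1951 Julian.

January 16, 1951 CE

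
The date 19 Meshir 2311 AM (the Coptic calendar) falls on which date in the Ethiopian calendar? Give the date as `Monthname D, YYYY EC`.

Julian Day Number of the source date = 2668925.
Converting JDN 2668925 to the Ethiopian calendar gives 19 Yekatit 2587 EC.

Yekatit 19, 2587 EC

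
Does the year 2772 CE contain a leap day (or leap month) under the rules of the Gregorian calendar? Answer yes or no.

2772 is divisible by 4 and not by 100, so it is a leap year.

yes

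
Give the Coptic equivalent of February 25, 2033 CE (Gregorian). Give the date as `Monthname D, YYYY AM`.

Both dates share Julian Day Number 2463654; in the Coptic calendar that is 18 Meshir 1749 AM.

Meshir 18, 1749 AM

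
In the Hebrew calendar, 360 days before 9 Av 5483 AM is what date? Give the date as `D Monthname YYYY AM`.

2 Elul 5482 AM

Counting 360 days back from JDN 2350594 reaches JDN 2350234, which is 2 Elul 5482 AM.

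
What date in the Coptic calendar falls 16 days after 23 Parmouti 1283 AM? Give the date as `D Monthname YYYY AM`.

9 Pashons 1283 AM

The starting date is JDN 2293512; 2293512 + 16 = 2293528.
JDN 2293528 corresponds to 9 Pashons 1283 AM.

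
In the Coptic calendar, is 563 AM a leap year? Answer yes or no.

563 mod 4 = 3; in the Coptic calendar a year is leap when year mod 4 = 3, so it is a leap year.

yes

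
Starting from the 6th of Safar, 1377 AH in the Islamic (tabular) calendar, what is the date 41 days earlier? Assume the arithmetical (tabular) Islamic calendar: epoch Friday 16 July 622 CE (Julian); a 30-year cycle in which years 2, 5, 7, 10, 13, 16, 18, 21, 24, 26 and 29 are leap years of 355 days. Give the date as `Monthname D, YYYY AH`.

Counting 41 days back from JDN 2436084 reaches JDN 2436043, which is Dhu al-Hijjah 25, 1376 AH.

Dhu al-Hijjah 25, 1376 AH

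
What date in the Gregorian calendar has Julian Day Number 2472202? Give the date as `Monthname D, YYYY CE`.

JDN 2451545 is 1 Jan 2000; 2472202 is +20657 days from there.

July 22, 2056 CE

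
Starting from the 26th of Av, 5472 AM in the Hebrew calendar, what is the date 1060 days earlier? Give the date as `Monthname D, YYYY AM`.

JDN of the 26th of Av, 5472 AM = 2346595.
2346595 − 1060 = 2345535.
JDN 2345535 in the Hebrew calendar is Tishrei 29, 5470 AM.

Tishrei 29, 5470 AM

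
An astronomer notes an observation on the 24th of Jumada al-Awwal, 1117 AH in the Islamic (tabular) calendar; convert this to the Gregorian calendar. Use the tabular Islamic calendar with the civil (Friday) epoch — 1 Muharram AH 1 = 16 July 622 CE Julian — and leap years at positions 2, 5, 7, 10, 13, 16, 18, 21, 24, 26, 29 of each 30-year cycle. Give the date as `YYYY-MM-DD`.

1705-09-13

Julian Day Number of the source date = 2344054.
Converting JDN 2344054 to the Gregorian calendar gives 13 September 1705 CE.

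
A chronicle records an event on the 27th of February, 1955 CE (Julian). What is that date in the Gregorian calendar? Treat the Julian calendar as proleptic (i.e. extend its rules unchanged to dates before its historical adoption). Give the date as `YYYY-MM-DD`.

1955-03-12

For dates in this range the Gregorian date is 13 days ahead of the Julian.
27 February 1955 Julian + 13 days → 12 March 1955 Gregorian.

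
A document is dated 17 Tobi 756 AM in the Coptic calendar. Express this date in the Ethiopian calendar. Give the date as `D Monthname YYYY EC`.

Both dates share Julian Day Number 2100930; in the Ethiopian calendar that is 17 Tir 1032 EC.

17 Tir 1032 EC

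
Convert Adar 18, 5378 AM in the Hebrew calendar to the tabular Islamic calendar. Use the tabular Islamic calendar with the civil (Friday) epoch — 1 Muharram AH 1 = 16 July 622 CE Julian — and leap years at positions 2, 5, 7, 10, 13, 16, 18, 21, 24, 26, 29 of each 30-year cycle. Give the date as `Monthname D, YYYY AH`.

Rabi' al-Awwal 18, 1027 AH

The source date corresponds to 15 March 1618 in the Gregorian calendar (JDN 2312096).
That day falls on 18 Rabi' al-Awwal 1027 AH in the tabular Islamic calendar.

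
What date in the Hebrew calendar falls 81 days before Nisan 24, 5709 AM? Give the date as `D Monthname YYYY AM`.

JDN of Nisan 24, 5709 AM = 2433030.
2433030 − 81 = 2432949.
JDN 2432949 in the Hebrew calendar is 2 Shevat 5709 AM.

2 Shevat 5709 AM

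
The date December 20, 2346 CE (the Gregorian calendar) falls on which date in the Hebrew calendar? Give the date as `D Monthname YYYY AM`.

Both dates share Julian Day Number 2578272; in the Hebrew calendar that is 6 Tevet 6107 AM.

6 Tevet 6107 AM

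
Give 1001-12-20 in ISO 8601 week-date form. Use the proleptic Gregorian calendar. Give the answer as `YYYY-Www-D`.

1001-W51-7

The weekday is Sunday (ISO weekday 7).
That Sunday belongs to ISO week 51 of ISO year 1001.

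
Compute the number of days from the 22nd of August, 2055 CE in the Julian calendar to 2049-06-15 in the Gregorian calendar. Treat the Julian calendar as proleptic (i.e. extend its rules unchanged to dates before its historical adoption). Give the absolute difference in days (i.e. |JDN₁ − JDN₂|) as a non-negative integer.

2272

First date → JDN 2471880; second date → JDN 2469608.
The interval is |2471880 − 2469608| = 2272 days.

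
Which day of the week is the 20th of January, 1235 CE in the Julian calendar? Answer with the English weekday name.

Equivalently 27 January 1235 Gregorian, JDN 2172161.
JDN 2172161 mod 7 = 5, and JDN 0 was a Monday, so this is a Saturday.

Saturday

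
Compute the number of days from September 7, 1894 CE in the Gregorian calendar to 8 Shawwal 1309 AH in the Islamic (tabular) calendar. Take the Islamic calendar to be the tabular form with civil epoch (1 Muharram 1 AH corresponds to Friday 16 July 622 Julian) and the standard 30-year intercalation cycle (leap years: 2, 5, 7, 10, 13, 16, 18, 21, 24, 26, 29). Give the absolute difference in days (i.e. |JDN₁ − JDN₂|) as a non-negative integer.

JDN of the first date = 2413079.
JDN of the second date = 2412225.
|2412225 − 2413079| = 854.

854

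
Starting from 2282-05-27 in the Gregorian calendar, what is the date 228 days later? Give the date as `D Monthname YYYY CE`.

10 January 2283 CE

Counting 228 days forward from JDN 2554690 reaches JDN 2554918, which is 10 January 2283 CE.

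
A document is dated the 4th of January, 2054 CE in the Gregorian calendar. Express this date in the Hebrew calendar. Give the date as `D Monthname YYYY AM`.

24 Tevet 5814 AM

Julian Day Number of the source date = 2471272.
Converting JDN 2471272 to the Hebrew calendar gives 24 Tevet 5814 AM.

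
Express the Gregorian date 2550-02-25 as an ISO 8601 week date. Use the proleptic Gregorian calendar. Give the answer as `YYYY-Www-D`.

The weekday is Wednesday (ISO weekday 3).
That Wednesday belongs to ISO week 9 of ISO year 2550.

2550-W09-3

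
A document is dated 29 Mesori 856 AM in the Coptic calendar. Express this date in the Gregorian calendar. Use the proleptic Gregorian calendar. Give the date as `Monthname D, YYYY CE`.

Julian Day Number of the source date = 2137677.
Converting JDN 2137677 to the Gregorian calendar gives 29 August 1140 CE.

August 29, 1140 CE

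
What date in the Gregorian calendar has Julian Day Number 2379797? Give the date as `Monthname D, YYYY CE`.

Counting from JDN 2299161 = 15 Oct 1582 gives an offset of 80636 days.

July 25, 1803 CE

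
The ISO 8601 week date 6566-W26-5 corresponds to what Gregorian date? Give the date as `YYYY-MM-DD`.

ISO week 1 of 6566 is the week containing the first Thursday of 6566.
Week 26, day 5 (Friday) lands on 6566-06-27.

6566-06-27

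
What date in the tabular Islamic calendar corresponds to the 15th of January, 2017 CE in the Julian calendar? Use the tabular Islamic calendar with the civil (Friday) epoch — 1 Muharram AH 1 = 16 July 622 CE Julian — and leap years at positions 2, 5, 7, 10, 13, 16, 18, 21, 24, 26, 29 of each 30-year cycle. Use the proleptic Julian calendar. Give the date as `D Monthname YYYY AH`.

29 Rabi' al-Thani 1438 AH

Both dates share Julian Day Number 2457782; in the tabular Islamic calendar that is 29 Rabi' al-Thani 1438 AH.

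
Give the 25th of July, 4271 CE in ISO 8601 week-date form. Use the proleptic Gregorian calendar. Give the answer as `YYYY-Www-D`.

The weekday is Tuesday (ISO weekday 2).
That Tuesday belongs to ISO week 30 of ISO year 4271.

4271-W30-2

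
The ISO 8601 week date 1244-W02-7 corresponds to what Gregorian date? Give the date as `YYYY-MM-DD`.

1244-01-17

ISO week 1 of 1244 is the week containing the first Thursday of 1244.
Week 2, day 7 (Sunday) lands on 1244-01-17.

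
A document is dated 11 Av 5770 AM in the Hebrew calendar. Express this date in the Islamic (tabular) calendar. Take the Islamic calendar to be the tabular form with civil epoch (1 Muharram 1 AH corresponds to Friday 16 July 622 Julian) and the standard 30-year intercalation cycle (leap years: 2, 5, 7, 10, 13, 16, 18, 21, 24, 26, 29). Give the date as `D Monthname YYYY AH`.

The source date corresponds to 22 July 2010 in the Gregorian calendar (JDN 2455400).
That day falls on 10 Sha'ban 1431 AH in the tabular Islamic calendar.

10 Sha'ban 1431 AH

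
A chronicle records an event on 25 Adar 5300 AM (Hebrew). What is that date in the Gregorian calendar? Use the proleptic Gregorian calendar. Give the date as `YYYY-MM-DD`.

Both dates share Julian Day Number 2283606; in the Gregorian calendar that is 14 March 1540 CE.

1540-03-14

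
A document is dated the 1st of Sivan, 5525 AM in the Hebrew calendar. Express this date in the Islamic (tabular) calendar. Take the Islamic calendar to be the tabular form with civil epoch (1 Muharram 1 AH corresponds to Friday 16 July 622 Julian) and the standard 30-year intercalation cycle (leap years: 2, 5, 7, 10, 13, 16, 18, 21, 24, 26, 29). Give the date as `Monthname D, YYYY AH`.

Julian Day Number of the source date = 2365854.
Converting JDN 2365854 to the tabular Islamic calendar gives 30 Dhu al-Qa'dah 1178 AH.

Dhu al-Qa'dah 30, 1178 AH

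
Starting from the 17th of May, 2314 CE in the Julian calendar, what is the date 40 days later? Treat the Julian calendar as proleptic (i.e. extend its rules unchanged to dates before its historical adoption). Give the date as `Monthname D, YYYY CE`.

JDN of the 17th of May, 2314 CE = 2566383.
2566383 + 40 = 2566423.
JDN 2566423 in the Julian calendar is June 26, 2314 CE.

June 26, 2314 CE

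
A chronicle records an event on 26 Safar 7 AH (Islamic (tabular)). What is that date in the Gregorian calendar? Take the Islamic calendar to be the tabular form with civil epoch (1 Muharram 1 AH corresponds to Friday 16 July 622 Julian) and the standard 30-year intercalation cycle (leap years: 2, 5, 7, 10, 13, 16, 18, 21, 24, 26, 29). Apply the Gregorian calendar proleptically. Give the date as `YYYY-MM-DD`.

Both dates share Julian Day Number 1950621; in the Gregorian calendar that is 8 July 628 CE.

0628-07-08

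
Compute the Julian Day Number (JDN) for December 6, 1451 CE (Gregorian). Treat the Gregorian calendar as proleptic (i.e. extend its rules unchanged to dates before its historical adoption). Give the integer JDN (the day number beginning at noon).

JDN 2299161 is 15 October 1582 CE (Gregorian); the target day is −47795 days from there, so JDN = 2251366.

2251366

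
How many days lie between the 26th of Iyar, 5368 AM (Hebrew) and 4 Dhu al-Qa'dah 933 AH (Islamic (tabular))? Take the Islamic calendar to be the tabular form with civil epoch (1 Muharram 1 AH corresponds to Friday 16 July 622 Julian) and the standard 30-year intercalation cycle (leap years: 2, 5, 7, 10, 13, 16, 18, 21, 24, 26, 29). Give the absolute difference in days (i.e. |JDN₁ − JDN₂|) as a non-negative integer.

29494

JDN of the first date = 2308502.
JDN of the second date = 2279008.
|2279008 − 2308502| = 29494.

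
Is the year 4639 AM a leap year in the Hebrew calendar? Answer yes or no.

Hebrew year 4639 is year 3 of its 19-year Metonic cycle; leap years are at positions 3, 6, 8, 11, 14, 17, 19, so it is a leap year (13 months).

yes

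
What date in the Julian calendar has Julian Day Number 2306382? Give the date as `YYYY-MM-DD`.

JDN 2306382 is 23 July 1602 in the Gregorian calendar.
In the Julian calendar that day is 1602-07-13.

1602-07-13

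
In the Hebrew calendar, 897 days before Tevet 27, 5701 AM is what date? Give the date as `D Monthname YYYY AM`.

16 Av 5698 AM

Counting 897 days back from JDN 2430021 reaches JDN 2429124, which is 16 Av 5698 AM.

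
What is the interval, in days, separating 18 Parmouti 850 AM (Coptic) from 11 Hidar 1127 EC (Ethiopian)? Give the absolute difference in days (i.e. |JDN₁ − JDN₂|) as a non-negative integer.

208

JDN of the first date = 2135354.
JDN of the second date = 2135562.
|2135562 − 2135354| = 208.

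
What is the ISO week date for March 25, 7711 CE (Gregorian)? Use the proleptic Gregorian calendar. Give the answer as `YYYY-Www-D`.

The weekday is Wednesday (ISO weekday 3).
That Wednesday belongs to ISO week 13 of ISO year 7711.

7711-W13-3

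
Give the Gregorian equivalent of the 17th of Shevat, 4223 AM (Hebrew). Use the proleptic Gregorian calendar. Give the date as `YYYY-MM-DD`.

Both dates share Julian Day Number 1890191; in the Gregorian calendar that is 24 January 463 CE.

0463-01-24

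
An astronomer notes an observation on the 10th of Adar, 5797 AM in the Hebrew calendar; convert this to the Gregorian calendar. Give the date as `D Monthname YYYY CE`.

25 February 2037 CE

Julian Day Number of the source date = 2465115.
Converting JDN 2465115 to the Gregorian calendar gives 25 February 2037 CE.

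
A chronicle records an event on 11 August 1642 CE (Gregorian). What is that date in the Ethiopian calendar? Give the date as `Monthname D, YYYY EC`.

Both dates share Julian Day Number 2321011; in the Ethiopian calendar that is 8 Nehase 1634 EC.

Nehase 8, 1634 EC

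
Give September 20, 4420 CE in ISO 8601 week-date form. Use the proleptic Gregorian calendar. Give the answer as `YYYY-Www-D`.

The weekday is Sunday (ISO weekday 7).
That Sunday belongs to ISO week 38 of ISO year 4420.

4420-W38-7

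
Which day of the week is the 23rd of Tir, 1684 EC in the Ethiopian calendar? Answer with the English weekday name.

Tuesday

This is JDN 2339079 (29 January 1692 Gregorian).
2339079 ≡ 1 (mod 7); counting from Monday = 0 gives Tuesday.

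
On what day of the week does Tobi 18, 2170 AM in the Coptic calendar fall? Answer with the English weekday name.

In the Gregorian calendar this is 29 January 2454 (JDN 2617394).
2617394 ≡ 3 (mod 7); counting from Monday = 0 gives Thursday.

Thursday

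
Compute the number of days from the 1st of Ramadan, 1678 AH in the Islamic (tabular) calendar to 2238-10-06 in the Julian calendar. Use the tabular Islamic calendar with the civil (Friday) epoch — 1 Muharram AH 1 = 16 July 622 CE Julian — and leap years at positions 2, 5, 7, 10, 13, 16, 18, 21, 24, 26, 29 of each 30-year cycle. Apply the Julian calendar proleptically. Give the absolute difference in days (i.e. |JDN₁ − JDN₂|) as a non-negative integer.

4183

JDN of the first date = 2542949.
JDN of the second date = 2538766.
|2538766 − 2542949| = 4183.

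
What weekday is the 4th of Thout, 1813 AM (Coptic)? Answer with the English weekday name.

Friday

In the Gregorian calendar this is 14 September 2096 (JDN 2486866).
Since JDN mod 7 = 4 (0 = Monday), the day is Friday.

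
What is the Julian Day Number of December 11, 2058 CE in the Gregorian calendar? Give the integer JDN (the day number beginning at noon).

2473074

JDN 2299161 is 15 October 1582 CE (Gregorian); the target day is +173913 days from there, so JDN = 2473074.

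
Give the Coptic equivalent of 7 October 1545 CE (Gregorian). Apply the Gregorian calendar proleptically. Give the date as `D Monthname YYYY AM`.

30 Thout 1262 AM

Julian Day Number of the source date = 2285639.
Converting JDN 2285639 to the Coptic calendar gives 30 Thout 1262 AM.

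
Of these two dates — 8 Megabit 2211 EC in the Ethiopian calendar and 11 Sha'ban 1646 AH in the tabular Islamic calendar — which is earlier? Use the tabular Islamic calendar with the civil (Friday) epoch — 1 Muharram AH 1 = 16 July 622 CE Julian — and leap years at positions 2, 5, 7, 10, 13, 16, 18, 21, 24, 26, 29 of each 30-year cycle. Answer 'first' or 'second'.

second

First date → JDN 2531610; second date → JDN 2531590.
JDN 2531590 < JDN 2531610, so the second date is earlier.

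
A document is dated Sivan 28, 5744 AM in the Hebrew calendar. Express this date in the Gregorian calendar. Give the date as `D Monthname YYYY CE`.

Both dates share Julian Day Number 2445880; in the Gregorian calendar that is 28 June 1984 CE.

28 June 1984 CE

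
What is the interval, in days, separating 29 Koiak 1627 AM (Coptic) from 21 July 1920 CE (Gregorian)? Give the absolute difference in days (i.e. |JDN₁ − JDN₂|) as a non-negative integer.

3483

JDN of the first date = 2419044.
JDN of the second date = 2422527.
|2422527 − 2419044| = 3483.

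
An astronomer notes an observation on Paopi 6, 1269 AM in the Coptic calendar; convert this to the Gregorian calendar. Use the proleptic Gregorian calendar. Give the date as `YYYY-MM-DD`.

Both dates share Julian Day Number 2288202; in the Gregorian calendar that is 13 October 1552 CE.

1552-10-13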